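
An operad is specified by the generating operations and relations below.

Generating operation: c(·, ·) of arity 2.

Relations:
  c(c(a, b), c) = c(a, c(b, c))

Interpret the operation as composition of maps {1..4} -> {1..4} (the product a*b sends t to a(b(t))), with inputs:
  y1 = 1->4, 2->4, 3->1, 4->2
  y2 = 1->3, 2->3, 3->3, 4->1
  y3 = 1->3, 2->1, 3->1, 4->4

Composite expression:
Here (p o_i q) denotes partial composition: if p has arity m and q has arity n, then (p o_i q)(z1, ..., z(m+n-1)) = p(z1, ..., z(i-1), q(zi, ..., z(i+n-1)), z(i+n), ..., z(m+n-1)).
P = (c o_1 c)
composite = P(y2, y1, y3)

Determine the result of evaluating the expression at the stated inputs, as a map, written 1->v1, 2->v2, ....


1->3, 2->1, 3->1, 4->3

c(y2, y1) = 1->1, 2->1, 3->3, 4->3
c(c(y2, y1), y3) = 1->3, 2->1, 3->1, 4->3


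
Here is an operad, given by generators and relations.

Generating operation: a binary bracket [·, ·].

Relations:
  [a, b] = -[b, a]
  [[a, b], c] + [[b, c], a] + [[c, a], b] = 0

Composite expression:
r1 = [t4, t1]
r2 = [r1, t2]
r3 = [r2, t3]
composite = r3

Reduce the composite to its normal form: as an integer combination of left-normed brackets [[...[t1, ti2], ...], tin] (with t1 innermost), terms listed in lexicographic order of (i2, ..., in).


Skip Jacobi rewriting: expand, keep t1-initial words, read off terms.
Composite bracket: [[[t4, t1], t2], t3]
The bracket unfolds into 8 signed words via [a, b] = ab - ba (2^3 = 8).
Keep just the words that open with t1:
  sign of t1t4t2t3 is -1, so it contributes -[[[t1, t4], t2], t3]

-[[[t1, t4], t2], t3]


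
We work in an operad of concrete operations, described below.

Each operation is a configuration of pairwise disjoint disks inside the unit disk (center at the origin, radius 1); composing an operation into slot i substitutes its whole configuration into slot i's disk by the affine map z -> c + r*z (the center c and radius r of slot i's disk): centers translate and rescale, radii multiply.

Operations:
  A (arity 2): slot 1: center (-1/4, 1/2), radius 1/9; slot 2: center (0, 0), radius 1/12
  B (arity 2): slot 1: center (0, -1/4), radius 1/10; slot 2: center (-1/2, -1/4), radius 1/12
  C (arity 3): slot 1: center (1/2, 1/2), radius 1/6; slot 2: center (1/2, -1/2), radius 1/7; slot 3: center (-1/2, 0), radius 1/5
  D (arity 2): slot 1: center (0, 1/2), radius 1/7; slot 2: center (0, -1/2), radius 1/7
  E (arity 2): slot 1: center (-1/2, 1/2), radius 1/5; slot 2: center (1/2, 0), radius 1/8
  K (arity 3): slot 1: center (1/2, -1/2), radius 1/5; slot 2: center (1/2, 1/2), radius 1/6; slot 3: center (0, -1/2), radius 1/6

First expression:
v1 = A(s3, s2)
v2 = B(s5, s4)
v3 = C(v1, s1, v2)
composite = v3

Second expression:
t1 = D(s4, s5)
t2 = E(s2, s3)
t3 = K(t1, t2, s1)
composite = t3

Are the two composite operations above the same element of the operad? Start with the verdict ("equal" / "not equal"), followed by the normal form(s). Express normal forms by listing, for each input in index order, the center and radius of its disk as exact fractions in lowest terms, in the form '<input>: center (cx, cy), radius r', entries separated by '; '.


The first composite normalizes to s1: center (1/2, -1/2), radius 1/7; s2: center (1/2, 1/2), radius 1/72; s3: center (11/24, 7/12), radius 1/54; s4: center (-3/5, -1/20), radius 1/60; s5: center (-1/2, -1/20), radius 1/50
The second composite normalizes to s1: center (0, -1/2), radius 1/6; s2: center (5/12, 7/12), radius 1/30; s3: center (7/12, 1/2), radius 1/48; s4: center (1/2, -2/5), radius 1/35; s5: center (1/2, -3/5), radius 1/35
The normal forms differ: not equal.

not equal — first s1: center (1/2, -1/2), radius 1/7; s2: center (1/2, 1/2), radius 1/72; s3: center (11/24, 7/12), radius 1/54; s4: center (-3/5, -1/20), radius 1/60; s5: center (-1/2, -1/20), radius 1/50, second s1: center (0, -1/2), radius 1/6; s2: center (5/12, 7/12), radius 1/30; s3: center (7/12, 1/2), radius 1/48; s4: center (1/2, -2/5), radius 1/35; s5: center (1/2, -3/5), radius 1/35


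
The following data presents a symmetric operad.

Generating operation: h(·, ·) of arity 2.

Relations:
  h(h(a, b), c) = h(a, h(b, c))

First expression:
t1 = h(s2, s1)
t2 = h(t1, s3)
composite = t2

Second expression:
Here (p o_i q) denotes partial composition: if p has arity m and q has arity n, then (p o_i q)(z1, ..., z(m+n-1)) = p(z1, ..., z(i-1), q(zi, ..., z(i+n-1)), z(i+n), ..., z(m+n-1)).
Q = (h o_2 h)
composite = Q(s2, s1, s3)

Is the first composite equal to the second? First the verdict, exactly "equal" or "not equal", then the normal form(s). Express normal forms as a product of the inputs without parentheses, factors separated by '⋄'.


Normal form of the first expression: s2 ⋄ s1 ⋄ s3
Normal form of the second expression: s2 ⋄ s1 ⋄ s3
The forms coincide; equal.

equal: each reduces to s2 ⋄ s1 ⋄ s3


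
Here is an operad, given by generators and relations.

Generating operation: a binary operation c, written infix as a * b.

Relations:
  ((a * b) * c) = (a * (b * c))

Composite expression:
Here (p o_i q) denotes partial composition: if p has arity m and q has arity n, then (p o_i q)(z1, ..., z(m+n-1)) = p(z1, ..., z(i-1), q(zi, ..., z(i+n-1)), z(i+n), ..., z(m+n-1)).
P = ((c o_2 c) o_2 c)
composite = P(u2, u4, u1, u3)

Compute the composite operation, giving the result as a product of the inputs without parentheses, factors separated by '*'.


Associativity of c dissolves the nesting; only the u-input order survives.
(u4 * u1) spells out as u4 * u1
((u4 * u1) * u3) spells out as u4 * u1 * u3
(u2 * ((u4 * u1) * u3)) spells out as u2 * u4 * u1 * u3

u2 * u4 * u1 * u3


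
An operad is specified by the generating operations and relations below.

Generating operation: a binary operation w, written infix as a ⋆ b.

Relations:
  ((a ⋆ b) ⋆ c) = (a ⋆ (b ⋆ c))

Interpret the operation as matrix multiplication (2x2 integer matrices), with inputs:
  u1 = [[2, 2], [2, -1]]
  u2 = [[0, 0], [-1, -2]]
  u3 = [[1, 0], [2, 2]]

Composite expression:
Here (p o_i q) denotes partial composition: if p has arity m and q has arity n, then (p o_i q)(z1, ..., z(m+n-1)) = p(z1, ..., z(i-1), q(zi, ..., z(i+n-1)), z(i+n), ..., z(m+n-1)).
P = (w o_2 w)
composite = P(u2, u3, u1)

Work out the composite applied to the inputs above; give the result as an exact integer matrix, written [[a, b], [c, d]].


(u3 ⋆ u1) = [[2, 2], [8, 2]]
(u2 ⋆ (u3 ⋆ u1)) = [[0, 0], [-18, -6]]

[[0, 0], [-18, -6]]


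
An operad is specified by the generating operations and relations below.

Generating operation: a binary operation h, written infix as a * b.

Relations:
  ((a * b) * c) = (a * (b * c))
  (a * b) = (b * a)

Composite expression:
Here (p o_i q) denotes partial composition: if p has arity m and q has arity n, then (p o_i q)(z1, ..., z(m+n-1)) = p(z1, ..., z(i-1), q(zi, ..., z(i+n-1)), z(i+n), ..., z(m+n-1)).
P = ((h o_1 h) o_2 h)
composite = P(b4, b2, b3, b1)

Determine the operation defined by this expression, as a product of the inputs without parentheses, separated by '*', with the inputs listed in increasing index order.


b1 * b2 * b3 * b4


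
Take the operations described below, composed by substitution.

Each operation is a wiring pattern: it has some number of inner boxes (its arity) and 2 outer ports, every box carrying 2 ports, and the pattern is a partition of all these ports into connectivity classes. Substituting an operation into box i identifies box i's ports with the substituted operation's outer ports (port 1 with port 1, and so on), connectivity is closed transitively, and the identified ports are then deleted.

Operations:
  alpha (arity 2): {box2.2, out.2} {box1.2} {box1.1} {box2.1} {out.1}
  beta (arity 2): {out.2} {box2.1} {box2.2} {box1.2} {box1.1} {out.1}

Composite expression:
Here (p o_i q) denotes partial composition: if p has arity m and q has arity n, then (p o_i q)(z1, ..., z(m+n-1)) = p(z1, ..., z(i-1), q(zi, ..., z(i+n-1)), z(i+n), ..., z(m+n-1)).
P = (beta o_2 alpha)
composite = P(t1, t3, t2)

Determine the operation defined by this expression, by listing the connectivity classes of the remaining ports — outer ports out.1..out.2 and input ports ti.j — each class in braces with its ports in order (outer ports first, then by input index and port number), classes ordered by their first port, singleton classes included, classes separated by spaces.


After gluing at beta, chains via deleted ports link the t-ports.
alpha over (t3, t2) gives {out.1} {out.2, t2.2} {t2.1} {t3.1} {t3.2}, out.j being that stage's outer ports
beta over (t1, t3, t2) gives {out.1} {out.2} {t1.1} {t1.2} {t2.1} {t2.2} {t3.1} {t3.2}, out.j being that stage's outer ports

{out.1} {out.2} {t1.1} {t1.2} {t2.1} {t2.2} {t3.1} {t3.2}


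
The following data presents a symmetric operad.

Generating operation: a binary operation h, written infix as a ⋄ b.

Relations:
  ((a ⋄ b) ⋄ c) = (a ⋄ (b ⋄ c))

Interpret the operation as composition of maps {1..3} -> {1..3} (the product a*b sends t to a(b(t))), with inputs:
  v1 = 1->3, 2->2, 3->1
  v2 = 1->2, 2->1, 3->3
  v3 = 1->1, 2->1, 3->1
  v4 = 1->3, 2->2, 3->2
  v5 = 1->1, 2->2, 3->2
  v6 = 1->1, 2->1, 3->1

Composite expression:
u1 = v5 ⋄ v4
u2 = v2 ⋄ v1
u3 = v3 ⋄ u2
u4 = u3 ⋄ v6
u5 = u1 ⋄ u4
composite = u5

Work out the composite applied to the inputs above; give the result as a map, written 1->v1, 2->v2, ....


1->2, 2->2, 3->2

(v5 ⋄ v4) = 1->2, 2->2, 3->2
(v2 ⋄ v1) = 1->3, 2->1, 3->2
(v3 ⋄ (v2 ⋄ v1)) = 1->1, 2->1, 3->1
((v3 ⋄ (v2 ⋄ v1)) ⋄ v6) = 1->1, 2->1, 3->1
((v5 ⋄ v4) ⋄ ((v3 ⋄ (v2 ⋄ v1)) ⋄ v6)) = 1->2, 2->2, 3->2


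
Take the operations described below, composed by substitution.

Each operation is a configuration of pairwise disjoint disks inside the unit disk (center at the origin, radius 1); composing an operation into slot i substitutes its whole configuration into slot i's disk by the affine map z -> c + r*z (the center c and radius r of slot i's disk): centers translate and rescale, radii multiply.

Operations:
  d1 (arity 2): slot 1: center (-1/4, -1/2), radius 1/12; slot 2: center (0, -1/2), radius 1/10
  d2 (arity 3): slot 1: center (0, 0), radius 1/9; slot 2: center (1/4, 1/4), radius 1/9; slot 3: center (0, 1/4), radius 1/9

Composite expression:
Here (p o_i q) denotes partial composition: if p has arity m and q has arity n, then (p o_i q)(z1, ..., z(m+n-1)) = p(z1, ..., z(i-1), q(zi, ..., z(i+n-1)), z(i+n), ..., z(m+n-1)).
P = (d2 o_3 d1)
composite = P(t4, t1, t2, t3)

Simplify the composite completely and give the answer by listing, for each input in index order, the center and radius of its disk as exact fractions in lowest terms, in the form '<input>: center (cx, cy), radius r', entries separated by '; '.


t1: center (1/4, 1/4), radius 1/9; t2: center (-1/36, 7/36), radius 1/108; t3: center (0, 7/36), radius 1/90; t4: center (0, 0), radius 1/9

Affine substitution under d2: radii multiply and t-centers shift.
input t4: composing its 1 substitution step yields center (0, 0), radius 1/9
input t1: composing its 1 substitution step yields center (1/4, 1/4), radius 1/9
input t2: composing its 2 substitution steps yields center (-1/36, 7/36), radius 1/108
input t3: composing its 2 substitution steps yields center (0, 7/36), radius 1/90


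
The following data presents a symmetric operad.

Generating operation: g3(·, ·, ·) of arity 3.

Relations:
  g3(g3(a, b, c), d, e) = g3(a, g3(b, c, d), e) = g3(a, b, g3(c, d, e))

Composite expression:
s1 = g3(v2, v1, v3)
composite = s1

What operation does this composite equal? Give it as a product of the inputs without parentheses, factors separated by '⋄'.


v2 ⋄ v1 ⋄ v3

Under associativity of g3, the answer is the v's in reading order.
g3(v2, v1, v3) reduces to v2 ⋄ v1 ⋄ v3


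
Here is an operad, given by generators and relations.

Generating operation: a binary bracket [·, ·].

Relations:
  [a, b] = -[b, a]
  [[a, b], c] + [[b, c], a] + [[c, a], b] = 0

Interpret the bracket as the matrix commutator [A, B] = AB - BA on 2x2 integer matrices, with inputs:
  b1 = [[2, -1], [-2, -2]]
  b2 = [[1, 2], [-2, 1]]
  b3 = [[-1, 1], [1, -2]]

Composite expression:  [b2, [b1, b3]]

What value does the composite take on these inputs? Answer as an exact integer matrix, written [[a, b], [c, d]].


[[-2, -4], [-4, 2]]

[b1, b3] = [[1, 5], [-6, -1]]
[b2, [b1, b3]] = [[-2, -4], [-4, 2]]


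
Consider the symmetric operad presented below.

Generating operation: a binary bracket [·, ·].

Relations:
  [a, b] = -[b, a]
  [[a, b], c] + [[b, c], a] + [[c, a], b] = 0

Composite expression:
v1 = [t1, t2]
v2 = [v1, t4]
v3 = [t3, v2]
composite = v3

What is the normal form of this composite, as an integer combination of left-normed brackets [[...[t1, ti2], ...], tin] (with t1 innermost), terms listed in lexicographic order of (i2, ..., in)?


-[[[t1, t2], t4], t3]


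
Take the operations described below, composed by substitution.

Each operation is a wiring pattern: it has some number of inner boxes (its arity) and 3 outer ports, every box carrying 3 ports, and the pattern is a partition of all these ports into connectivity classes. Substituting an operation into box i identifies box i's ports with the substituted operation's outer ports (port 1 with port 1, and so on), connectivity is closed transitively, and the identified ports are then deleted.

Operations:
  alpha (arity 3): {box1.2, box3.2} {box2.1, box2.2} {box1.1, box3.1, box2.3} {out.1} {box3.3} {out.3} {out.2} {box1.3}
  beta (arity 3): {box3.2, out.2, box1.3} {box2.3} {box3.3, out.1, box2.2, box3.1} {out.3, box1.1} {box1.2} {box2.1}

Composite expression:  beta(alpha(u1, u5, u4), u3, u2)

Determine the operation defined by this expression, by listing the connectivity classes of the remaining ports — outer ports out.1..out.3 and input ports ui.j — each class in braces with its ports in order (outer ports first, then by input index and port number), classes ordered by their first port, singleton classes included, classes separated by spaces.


Reachability decides: close wires over beta-identified ports.
after alpha, the pattern on (u1, u5, u4) reads {out.1} {out.2} {out.3} {u1.1, u4.1, u5.3} {u1.2, u4.2} {u1.3} {u4.3} {u5.1, u5.2} (out.j = its outer ports)
after beta, the pattern on (u1, u5, u4, u3, u2) reads {out.1, u2.1, u2.3, u3.2} {out.2, u2.2} {out.3} {u1.1, u4.1, u5.3} {u1.2, u4.2} {u1.3} {u3.1} {u3.3} {u4.3} {u5.1, u5.2} (out.j = its outer ports)

{out.1, u2.1, u2.3, u3.2} {out.2, u2.2} {out.3} {u1.1, u4.1, u5.3} {u1.2, u4.2} {u1.3} {u3.1} {u3.3} {u4.3} {u5.1, u5.2}


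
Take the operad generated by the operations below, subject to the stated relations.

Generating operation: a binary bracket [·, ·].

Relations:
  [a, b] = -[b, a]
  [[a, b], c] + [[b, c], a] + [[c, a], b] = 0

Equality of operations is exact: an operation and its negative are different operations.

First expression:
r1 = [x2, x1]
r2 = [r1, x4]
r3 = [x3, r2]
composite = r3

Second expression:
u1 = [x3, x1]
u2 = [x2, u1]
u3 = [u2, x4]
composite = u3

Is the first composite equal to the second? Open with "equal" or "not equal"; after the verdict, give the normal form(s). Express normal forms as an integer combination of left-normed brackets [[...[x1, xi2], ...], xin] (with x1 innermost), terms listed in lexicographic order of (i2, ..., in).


not equal; first: [[[x1, x2], x4], x3]; second: [[[x1, x3], x2], x4]

The first composite normalizes to [[[x1, x2], x4], x3]
The second composite normalizes to [[[x1, x3], x2], x4]
The normal forms differ: not equal.


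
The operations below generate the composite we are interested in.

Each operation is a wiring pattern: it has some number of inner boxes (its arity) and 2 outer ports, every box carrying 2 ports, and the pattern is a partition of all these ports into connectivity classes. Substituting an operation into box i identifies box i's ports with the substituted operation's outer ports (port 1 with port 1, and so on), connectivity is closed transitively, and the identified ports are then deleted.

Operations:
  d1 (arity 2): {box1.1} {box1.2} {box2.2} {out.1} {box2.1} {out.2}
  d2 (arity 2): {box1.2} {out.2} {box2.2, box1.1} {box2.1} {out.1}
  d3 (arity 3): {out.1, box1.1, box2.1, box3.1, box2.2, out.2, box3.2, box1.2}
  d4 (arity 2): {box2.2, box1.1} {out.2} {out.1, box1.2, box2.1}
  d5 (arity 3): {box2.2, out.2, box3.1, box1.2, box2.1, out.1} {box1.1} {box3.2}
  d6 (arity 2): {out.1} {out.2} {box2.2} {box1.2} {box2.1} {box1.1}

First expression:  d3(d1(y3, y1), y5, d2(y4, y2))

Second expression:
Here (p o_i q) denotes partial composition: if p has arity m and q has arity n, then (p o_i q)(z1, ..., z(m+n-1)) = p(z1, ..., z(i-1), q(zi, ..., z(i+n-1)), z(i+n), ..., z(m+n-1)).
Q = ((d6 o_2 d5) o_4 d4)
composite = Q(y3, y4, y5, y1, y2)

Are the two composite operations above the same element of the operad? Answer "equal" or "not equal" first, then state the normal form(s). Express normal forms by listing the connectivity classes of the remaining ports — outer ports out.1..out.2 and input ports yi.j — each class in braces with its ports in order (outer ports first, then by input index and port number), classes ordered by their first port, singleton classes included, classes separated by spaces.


The first expression reduces to {out.1, out.2, y5.1, y5.2} {y1.1} {y1.2} {y2.1} {y2.2, y4.1} {y3.1} {y3.2} {y4.2}
The second expression reduces to {out.1} {out.2} {y1.1, y2.2} {y1.2, y2.1, y4.2, y5.1, y5.2} {y3.1} {y3.2} {y4.1}
Distinct normal forms: not equal.

not equal; the first gives {out.1, out.2, y5.1, y5.2} {y1.1} {y1.2} {y2.1} {y2.2, y4.1} {y3.1} {y3.2} {y4.2} and the second {out.1} {out.2} {y1.1, y2.2} {y1.2, y2.1, y4.2, y5.1, y5.2} {y3.1} {y3.2} {y4.1}


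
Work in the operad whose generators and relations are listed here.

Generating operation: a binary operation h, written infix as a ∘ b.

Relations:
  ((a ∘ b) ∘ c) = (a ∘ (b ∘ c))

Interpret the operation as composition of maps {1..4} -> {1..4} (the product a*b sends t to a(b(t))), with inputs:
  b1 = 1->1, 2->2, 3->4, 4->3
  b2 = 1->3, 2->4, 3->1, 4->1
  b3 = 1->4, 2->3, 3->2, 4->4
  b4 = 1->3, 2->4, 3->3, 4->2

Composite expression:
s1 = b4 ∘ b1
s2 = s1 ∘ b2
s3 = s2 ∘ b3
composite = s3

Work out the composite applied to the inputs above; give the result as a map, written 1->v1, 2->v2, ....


1->3, 2->3, 3->3, 4->3

(b4 ∘ b1) = 1->3, 2->4, 3->2, 4->3
((b4 ∘ b1) ∘ b2) = 1->2, 2->3, 3->3, 4->3
(((b4 ∘ b1) ∘ b2) ∘ b3) = 1->3, 2->3, 3->3, 4->3


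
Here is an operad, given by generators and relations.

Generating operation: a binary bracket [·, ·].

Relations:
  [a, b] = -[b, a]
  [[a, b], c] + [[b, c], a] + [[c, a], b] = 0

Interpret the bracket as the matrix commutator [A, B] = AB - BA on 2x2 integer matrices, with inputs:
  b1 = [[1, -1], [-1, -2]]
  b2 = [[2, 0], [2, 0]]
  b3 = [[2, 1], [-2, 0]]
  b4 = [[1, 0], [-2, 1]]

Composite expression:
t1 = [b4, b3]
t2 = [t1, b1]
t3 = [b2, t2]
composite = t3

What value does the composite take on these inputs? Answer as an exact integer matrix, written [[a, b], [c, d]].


[[8, -8], [0, -8]]


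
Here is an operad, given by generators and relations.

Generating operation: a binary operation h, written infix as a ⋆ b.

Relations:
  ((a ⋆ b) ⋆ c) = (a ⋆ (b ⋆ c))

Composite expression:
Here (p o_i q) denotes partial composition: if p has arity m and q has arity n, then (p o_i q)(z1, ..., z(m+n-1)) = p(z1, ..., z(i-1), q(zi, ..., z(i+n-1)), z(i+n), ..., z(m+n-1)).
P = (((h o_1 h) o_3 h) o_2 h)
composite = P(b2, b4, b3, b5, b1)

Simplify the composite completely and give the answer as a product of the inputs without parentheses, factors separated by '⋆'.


b2 ⋆ b4 ⋆ b3 ⋆ b5 ⋆ b1

Associativity of h dissolves the nesting; only the b-input order survives.
(b4 ⋆ b3) unparenthesizes to b4 ⋆ b3
(b2 ⋆ (b4 ⋆ b3)) unparenthesizes to b2 ⋆ b4 ⋆ b3
(b5 ⋆ b1) unparenthesizes to b5 ⋆ b1
((b2 ⋆ (b4 ⋆ b3)) ⋆ (b5 ⋆ b1)) unparenthesizes to b2 ⋆ b4 ⋆ b3 ⋆ b5 ⋆ b1


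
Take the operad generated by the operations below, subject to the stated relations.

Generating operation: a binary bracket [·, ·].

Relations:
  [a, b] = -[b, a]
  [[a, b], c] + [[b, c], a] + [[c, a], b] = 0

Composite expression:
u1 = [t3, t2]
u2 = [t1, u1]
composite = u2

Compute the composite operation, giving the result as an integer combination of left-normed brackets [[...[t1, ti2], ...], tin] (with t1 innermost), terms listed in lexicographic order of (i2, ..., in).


-[[t1, t2], t3] + [[t1, t3], t2]

In the tensor algebra, words opening t1 carry the t1-anchored form.
Composite bracket: [t1, [t3, t2]]
The bracket unfolds into 4 signed words via [a, b] = ab - ba (2^2 = 4).
Coefficients come from the t1-initial words:
  the word t1t2t3 carries sign -1 and contributes -[[t1, t2], t3]
  the word t1t3t2 carries sign +1 and contributes +[[t1, t3], t2]


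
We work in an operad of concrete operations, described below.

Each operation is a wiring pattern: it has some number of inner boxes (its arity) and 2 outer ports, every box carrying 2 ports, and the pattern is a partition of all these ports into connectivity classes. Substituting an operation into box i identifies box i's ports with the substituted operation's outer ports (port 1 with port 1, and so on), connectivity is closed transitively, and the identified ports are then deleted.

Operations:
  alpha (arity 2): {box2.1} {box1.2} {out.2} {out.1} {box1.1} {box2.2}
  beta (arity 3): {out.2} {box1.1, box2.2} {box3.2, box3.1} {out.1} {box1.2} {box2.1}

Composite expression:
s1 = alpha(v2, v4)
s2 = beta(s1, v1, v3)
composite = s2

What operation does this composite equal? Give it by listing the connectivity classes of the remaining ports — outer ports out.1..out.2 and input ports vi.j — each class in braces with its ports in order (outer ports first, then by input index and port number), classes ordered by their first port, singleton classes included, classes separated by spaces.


{out.1} {out.2} {v1.1} {v1.2} {v2.1} {v2.2} {v3.1, v3.2} {v4.1} {v4.2}

Two ports join when wires chain via beta-identified ports.
composing alpha on (v2, v4), with out.j its own outer ports: {out.1} {out.2} {v2.1} {v2.2} {v4.1} {v4.2}
composing beta on (v2, v4, v1, v3), with out.j its own outer ports: {out.1} {out.2} {v1.1} {v1.2} {v2.1} {v2.2} {v3.1, v3.2} {v4.1} {v4.2}


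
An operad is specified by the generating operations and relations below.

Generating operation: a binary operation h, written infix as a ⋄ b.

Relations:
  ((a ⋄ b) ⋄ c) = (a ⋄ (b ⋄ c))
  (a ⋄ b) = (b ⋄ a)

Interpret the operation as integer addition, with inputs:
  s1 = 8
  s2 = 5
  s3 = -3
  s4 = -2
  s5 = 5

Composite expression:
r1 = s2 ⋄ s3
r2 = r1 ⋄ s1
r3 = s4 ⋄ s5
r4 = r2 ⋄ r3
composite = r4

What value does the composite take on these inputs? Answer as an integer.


13

(s2 ⋄ s3) = 2
((s2 ⋄ s3) ⋄ s1) = 10
(s4 ⋄ s5) = 3
(((s2 ⋄ s3) ⋄ s1) ⋄ (s4 ⋄ s5)) = 13


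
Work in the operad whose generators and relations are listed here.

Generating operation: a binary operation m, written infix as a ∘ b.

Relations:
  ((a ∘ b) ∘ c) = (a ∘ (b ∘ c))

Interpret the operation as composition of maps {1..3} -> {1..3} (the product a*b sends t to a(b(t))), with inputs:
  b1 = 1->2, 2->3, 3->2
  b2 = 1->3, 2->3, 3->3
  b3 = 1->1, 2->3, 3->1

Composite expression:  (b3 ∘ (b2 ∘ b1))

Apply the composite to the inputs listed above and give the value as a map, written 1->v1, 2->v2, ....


1->1, 2->1, 3->1


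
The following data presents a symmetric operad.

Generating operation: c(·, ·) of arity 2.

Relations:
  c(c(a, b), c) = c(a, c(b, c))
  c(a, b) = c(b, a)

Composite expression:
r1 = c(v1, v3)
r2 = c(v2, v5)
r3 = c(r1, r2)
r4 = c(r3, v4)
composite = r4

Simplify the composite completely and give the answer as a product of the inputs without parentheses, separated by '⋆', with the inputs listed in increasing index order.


v1 ⋆ v2 ⋆ v3 ⋆ v4 ⋆ v5

Key point: c commutes, so take the v-inputs in any fixed order.
c(v1, v3) spells out as v1 ⋆ v3
c(v2, v5) spells out as v2 ⋆ v5
c(c(v1, v3), c(v2, v5)) spells out as v1 ⋆ v3 ⋆ v2 ⋆ v5
c(c(c(v1, v3), c(v2, v5)), v4) spells out as v1 ⋆ v3 ⋆ v2 ⋆ v5 ⋆ v4
reordering the factors by index: v1 ⋆ v2 ⋆ v3 ⋆ v4 ⋆ v5


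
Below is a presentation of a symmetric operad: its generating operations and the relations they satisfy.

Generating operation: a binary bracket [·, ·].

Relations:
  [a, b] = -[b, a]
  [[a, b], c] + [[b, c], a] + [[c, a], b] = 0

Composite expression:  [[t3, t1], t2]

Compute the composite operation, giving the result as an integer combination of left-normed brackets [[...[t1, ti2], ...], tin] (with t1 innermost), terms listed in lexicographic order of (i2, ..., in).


Skip Jacobi rewriting: expand, keep t1-initial words, read off terms.
Composite bracket: [[t3, t1], t2]
Full expansion: 4 signed words from ab - ba (2^2 = 4).
Collect the words opening with t1:
  sign of t1t3t2 is -1, so it contributes -[[t1, t3], t2]

-[[t1, t3], t2]


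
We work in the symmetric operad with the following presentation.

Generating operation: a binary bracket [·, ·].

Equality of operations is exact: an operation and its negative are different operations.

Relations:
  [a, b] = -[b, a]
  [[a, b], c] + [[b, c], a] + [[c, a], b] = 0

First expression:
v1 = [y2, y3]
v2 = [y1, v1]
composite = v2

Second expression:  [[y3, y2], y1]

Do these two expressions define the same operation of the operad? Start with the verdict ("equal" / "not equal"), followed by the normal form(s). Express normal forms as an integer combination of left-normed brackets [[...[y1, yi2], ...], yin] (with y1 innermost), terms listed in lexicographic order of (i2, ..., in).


equal — both sides give [[y1, y2], y3] - [[y1, y3], y2]

Reducing the first expression gives [[y1, y2], y3] - [[y1, y3], y2]
Reducing the second expression gives [[y1, y2], y3] - [[y1, y3], y2]
The forms coincide; equal.


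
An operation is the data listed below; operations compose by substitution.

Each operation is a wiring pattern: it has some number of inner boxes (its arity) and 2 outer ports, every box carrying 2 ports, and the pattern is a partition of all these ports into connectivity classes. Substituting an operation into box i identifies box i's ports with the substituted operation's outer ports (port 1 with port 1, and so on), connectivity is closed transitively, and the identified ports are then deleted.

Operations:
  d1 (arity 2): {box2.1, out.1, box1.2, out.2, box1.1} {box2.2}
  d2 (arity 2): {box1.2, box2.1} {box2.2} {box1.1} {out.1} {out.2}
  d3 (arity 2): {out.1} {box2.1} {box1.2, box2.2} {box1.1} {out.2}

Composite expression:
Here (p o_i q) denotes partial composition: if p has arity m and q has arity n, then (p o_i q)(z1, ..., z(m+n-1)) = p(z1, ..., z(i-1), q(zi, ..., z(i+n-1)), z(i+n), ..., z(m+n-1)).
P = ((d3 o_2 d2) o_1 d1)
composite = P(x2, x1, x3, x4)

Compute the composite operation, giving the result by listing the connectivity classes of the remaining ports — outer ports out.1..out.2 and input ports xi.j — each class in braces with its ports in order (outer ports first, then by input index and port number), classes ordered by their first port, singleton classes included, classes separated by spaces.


{out.1} {out.2} {x1.1, x2.1, x2.2} {x1.2} {x3.1} {x3.2, x4.1} {x4.2}

Treat the ports identified at d3 as solder joints: merge, then drop.
composing d1 on (x2, x1), with out.j its own outer ports: {out.1, out.2, x1.1, x2.1, x2.2} {x1.2}
composing d2 on (x3, x4), with out.j its own outer ports: {out.1} {out.2} {x3.1} {x3.2, x4.1} {x4.2}
composing d3 on (x2, x1, x3, x4), with out.j its own outer ports: {out.1} {out.2} {x1.1, x2.1, x2.2} {x1.2} {x3.1} {x3.2, x4.1} {x4.2}


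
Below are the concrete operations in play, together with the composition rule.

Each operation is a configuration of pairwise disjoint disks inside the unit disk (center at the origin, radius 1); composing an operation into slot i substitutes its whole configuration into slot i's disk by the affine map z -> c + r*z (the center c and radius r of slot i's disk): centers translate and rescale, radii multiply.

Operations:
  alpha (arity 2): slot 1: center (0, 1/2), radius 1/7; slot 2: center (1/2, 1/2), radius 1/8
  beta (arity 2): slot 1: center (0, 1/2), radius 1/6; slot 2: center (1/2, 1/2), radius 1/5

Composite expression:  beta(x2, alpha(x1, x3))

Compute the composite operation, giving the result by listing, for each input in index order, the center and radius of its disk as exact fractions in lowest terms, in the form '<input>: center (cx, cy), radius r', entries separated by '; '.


x1: center (1/2, 3/5), radius 1/35; x2: center (0, 1/2), radius 1/6; x3: center (3/5, 3/5), radius 1/40

Only the slot chain above each x matters under beta; compose those maps.
x2: after 1 affine step, its disk has center (0, 1/2), radius 1/6
x1: after 2 affine steps, its disk has center (1/2, 3/5), radius 1/35
x3: after 2 affine steps, its disk has center (3/5, 3/5), radius 1/40


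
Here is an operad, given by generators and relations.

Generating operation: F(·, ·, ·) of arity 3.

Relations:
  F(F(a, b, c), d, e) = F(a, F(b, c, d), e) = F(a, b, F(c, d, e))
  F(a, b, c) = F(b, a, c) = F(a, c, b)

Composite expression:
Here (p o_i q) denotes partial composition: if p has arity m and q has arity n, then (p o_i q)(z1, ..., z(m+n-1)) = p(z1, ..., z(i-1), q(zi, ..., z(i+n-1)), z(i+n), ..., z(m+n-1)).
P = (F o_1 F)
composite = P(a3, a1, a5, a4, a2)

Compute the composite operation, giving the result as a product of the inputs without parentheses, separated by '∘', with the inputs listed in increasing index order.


a1 ∘ a2 ∘ a3 ∘ a4 ∘ a5


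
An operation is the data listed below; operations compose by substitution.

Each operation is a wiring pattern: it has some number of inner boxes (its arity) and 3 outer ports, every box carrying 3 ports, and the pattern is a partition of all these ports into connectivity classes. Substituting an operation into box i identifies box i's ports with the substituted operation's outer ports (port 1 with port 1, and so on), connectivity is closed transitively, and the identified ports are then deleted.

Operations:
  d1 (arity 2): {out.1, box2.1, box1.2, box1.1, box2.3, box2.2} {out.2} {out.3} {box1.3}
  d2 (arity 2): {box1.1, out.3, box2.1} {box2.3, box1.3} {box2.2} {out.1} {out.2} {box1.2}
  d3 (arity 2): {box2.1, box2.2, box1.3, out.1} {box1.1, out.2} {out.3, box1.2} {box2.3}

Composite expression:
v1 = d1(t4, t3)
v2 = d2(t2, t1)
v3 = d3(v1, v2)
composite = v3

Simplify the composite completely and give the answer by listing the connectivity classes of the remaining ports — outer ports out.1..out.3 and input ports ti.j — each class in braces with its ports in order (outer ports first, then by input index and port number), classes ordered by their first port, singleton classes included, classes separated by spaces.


Reachability decides: close wires over d3-identified ports.
stage d1: inputs (t4, t3), connectivity {out.1, t3.1, t3.2, t3.3, t4.1, t4.2} {out.2} {out.3} {t4.3}, out.j its boundary
stage d2: inputs (t2, t1), connectivity {out.1} {out.2} {out.3, t1.1, t2.1} {t1.2} {t1.3, t2.3} {t2.2}, out.j its boundary
stage d3: inputs (t4, t3, t2, t1), connectivity {out.1} {out.2, t3.1, t3.2, t3.3, t4.1, t4.2} {out.3} {t1.1, t2.1} {t1.2} {t1.3, t2.3} {t2.2} {t4.3}, out.j its boundary

{out.1} {out.2, t3.1, t3.2, t3.3, t4.1, t4.2} {out.3} {t1.1, t2.1} {t1.2} {t1.3, t2.3} {t2.2} {t4.3}


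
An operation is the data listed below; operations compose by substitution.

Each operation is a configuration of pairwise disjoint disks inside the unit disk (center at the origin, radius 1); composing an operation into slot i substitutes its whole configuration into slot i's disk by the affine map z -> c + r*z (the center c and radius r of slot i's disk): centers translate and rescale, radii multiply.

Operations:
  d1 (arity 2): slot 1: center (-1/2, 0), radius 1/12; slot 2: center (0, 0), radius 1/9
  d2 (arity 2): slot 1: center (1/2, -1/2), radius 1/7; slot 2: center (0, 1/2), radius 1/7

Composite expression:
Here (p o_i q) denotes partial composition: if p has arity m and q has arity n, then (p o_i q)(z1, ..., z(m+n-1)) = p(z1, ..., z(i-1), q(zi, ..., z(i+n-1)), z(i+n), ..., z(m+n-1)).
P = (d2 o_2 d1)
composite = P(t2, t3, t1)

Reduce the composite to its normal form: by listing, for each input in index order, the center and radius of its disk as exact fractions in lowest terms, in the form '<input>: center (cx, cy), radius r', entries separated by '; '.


t1: center (0, 1/2), radius 1/63; t2: center (1/2, -1/2), radius 1/7; t3: center (-1/14, 1/2), radius 1/84


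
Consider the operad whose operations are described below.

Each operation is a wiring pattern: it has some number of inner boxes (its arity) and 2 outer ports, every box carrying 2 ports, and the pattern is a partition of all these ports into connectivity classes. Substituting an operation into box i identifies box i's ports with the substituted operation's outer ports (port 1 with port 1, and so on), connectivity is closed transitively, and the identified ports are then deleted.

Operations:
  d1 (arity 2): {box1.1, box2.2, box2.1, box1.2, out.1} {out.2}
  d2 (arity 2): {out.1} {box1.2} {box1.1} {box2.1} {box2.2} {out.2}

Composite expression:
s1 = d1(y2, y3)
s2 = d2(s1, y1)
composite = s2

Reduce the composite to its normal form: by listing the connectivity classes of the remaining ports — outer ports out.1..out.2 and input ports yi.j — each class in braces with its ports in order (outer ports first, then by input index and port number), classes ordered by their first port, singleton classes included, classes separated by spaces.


{out.1} {out.2} {y1.1} {y1.2} {y2.1, y2.2, y3.1, y3.2}


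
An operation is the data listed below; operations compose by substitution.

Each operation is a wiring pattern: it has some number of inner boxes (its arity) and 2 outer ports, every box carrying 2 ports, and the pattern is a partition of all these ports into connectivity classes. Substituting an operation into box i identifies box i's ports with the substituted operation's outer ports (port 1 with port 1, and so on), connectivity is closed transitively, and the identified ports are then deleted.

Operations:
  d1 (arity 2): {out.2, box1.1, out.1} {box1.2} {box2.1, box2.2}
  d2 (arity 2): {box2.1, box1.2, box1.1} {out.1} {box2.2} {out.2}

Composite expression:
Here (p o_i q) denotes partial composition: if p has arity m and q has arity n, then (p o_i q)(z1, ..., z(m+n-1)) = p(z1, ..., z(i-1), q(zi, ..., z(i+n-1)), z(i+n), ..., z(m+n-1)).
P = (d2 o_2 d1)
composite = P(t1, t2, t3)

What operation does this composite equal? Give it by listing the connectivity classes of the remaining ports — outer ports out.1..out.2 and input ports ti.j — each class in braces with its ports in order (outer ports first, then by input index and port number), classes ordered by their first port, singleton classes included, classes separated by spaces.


{out.1} {out.2} {t1.1, t1.2, t2.1} {t2.2} {t3.1, t3.2}

Reachability decides: close wires over d2-identified ports.
d1 over (t2, t3) gives {out.1, out.2, t2.1} {t2.2} {t3.1, t3.2}, out.j being that stage's outer ports
d2 over (t1, t2, t3) gives {out.1} {out.2} {t1.1, t1.2, t2.1} {t2.2} {t3.1, t3.2}, out.j being that stage's outer ports


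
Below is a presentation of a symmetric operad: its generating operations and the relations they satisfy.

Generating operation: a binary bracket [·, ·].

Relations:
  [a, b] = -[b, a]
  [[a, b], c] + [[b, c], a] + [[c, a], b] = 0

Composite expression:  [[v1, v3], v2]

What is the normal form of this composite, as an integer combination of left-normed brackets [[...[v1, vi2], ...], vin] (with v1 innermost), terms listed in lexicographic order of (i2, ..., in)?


Antisymmetry and Jacobi reduce to v1-anchored left-normed brackets.
Composite bracket: [[v1, v3], v2]
Expanding via [a, b] = ab - ba: 4 signed words (2^2 = 4).
The v1-initial words carry the normal form:
  v1v3v2 appears with sign +1, giving the term +[[v1, v3], v2]

[[v1, v3], v2]


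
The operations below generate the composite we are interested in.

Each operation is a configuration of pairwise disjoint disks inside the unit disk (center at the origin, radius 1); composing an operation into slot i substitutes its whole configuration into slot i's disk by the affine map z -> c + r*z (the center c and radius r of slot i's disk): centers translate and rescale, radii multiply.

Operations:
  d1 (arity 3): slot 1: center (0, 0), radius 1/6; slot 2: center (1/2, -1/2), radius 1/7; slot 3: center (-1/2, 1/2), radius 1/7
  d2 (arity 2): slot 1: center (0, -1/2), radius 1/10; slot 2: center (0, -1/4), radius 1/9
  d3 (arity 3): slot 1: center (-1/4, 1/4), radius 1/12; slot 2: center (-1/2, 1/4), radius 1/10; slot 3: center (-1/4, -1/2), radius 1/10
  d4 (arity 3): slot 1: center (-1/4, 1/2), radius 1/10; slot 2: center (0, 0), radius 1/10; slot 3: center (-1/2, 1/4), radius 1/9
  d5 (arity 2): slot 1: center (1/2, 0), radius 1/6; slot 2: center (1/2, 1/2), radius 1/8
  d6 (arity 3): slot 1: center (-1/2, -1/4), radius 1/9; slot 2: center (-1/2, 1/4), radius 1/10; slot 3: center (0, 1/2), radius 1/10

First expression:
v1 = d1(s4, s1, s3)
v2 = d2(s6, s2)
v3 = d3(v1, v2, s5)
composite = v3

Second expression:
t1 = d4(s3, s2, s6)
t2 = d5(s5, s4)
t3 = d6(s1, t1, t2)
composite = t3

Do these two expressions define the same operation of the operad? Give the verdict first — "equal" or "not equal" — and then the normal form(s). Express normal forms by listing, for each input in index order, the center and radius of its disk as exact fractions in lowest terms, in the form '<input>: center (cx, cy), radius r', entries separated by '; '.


not equal; the first gives s1: center (-5/24, 5/24), radius 1/84; s2: center (-1/2, 9/40), radius 1/90; s3: center (-7/24, 7/24), radius 1/84; s4: center (-1/4, 1/4), radius 1/72; s5: center (-1/4, -1/2), radius 1/10; s6: center (-1/2, 1/5), radius 1/100 and the second s1: center (-1/2, -1/4), radius 1/9; s2: center (-1/2, 1/4), radius 1/100; s3: center (-21/40, 3/10), radius 1/100; s4: center (1/20, 11/20), radius 1/80; s5: center (1/20, 1/2), radius 1/60; s6: center (-11/20, 11/40), radius 1/90

Reducing the first expression gives s1: center (-5/24, 5/24), radius 1/84; s2: center (-1/2, 9/40), radius 1/90; s3: center (-7/24, 7/24), radius 1/84; s4: center (-1/4, 1/4), radius 1/72; s5: center (-1/4, -1/2), radius 1/10; s6: center (-1/2, 1/5), radius 1/100
Reducing the second expression gives s1: center (-1/2, -1/4), radius 1/9; s2: center (-1/2, 1/4), radius 1/100; s3: center (-21/40, 3/10), radius 1/100; s4: center (1/20, 11/20), radius 1/80; s5: center (1/20, 1/2), radius 1/60; s6: center (-11/20, 11/40), radius 1/90
No match — not equal.


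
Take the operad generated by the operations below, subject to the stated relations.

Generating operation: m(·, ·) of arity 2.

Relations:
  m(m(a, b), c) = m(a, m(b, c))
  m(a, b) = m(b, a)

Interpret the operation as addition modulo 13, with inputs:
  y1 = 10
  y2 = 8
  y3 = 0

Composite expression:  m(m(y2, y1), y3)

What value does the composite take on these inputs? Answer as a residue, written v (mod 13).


5 (mod 13)

m(y2, y1) = 5
m(m(y2, y1), y3) = 5


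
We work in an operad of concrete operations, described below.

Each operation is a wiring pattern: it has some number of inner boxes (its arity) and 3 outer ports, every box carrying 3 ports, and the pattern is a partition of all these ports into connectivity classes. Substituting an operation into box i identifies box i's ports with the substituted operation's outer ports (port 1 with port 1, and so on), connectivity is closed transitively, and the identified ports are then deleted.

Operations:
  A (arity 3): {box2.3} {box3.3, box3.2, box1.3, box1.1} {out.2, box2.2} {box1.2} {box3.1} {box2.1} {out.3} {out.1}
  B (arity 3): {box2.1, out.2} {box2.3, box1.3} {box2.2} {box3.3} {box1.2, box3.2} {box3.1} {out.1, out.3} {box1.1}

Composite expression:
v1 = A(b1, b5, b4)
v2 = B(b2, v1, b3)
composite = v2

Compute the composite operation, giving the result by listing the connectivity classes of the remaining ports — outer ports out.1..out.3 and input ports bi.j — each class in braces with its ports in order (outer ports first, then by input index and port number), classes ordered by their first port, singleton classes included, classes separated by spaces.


{out.1, out.3} {out.2} {b1.1, b1.3, b4.2, b4.3} {b1.2} {b2.1} {b2.2, b3.2} {b2.3} {b3.1} {b3.3} {b4.1} {b5.1} {b5.2} {b5.3}
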